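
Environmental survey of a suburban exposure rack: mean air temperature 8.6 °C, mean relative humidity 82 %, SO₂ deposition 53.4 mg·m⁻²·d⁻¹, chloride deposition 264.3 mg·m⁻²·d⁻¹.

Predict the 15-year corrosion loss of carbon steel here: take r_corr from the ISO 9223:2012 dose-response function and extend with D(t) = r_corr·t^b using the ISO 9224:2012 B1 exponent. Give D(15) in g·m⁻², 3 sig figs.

D(15) = 4.11e+03 g·m⁻²

carbon steel: T≤10 °C ⇒ hinge +0.150·(8.6−10) = -0.2100
  Pd branch = 1.77·Pd^0.52·e^(0.02·RH+f) = 58.52 μm/a
  Cl⁻ term: 0.102·264.3^0.62·exp(0.033·82+0.04·8.6) = 68.38
  r_corr = 58.52 + 68.38 = 126.9 μm/a
ISO 9224: D(t) = r_corr · t^b with b = 0.523 (carbon steel, B1)
  D(15) = 126.9 × 15^0.523 = 126.9 × 4.122 = 523.1 μm
  Mass loss = 523.1 μm × 7.85 g/cm³ = 4106 g·m⁻²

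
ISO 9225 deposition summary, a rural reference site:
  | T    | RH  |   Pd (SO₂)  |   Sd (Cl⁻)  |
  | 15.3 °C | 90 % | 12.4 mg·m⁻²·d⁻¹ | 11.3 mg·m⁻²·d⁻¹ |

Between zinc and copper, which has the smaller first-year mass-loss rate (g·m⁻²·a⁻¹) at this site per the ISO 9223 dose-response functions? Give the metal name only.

zinc

zinc: T>10 °C ⇒ hinge -0.071·(15.3−10) = -0.3763
  SO₂ term: 0.0129·12.4^0.44·exp(0.046·90-0.3763) = 1.684
  Sd branch = 0.0175·Sd^0.57·e^(0.008·RH+0.085·T) = 0.5258 μm/a
  sum: 1.684 + 0.5258 → r_corr = 2.209 μm/a
  mass loss = 2.209 μm/a × 7.14 g/cm³ = 15.78 g·m⁻²·a⁻¹
copper: T>10 °C ⇒ hinge -0.080·(15.3−10) = -0.4240
  Pd branch = 0.0053·Pd^0.26·e^(0.059·RH+f) = 1.351 μm/a
  Cl⁻ term: 0.01025·11.3^0.27·exp(0.036·90+0.049·15.3) = 1.066
  sum: 1.351 + 1.066 → r_corr = 2.417 μm/a
  mass loss = 2.417 μm/a × 8.96 g/cm³ = 21.65 g·m⁻²·a⁻¹
Ordering by g·m⁻²·a⁻¹: copper (21.7) > zinc (15.8)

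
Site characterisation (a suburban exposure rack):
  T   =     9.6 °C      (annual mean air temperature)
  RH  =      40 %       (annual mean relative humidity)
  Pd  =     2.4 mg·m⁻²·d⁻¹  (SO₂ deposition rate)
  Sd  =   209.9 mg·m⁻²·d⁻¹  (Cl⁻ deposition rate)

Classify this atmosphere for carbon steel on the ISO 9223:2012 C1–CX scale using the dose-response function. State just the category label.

carbon steel: f(T) = +0.150·(T−10) [T≤10 °C] = -0.0600
  Pd branch = 1.77·Pd^0.52·e^(0.02·RH+f) = 5.849 μm/a
  Cl⁻ term: 0.102·209.9^0.62·exp(0.033·40+0.04·9.6) = 15.43
  r_corr = 5.849 + 15.43 = 21.28 μm/a
21.3 μm/a falls in (1.3, 25] for carbon steel → category C2

C2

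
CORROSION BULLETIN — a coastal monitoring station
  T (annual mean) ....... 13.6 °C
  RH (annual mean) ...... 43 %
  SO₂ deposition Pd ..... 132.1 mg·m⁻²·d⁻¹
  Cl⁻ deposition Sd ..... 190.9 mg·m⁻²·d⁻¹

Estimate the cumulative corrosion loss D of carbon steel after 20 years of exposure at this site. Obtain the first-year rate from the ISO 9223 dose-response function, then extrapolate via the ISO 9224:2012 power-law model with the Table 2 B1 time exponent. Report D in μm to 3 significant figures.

carbon steel: T>10 °C ⇒ hinge -0.054·(13.6−10) = -0.1944
  SO₂ term: 1.77·132.1^0.52·exp(0.02·43-0.1944) = 43.64
  Sd branch = 0.102·Sd^0.62·e^(0.033·RH+0.04·T) = 18.85 μm/a
  r_corr = 43.64 + 18.85 = 62.49 μm/a
Power-law: D(20) = r_corr · 20^0.523
  D(20) = 62.49 × 20^0.523 = 62.49 × 4.791 = 299.4 μm

D(20) = 299 μm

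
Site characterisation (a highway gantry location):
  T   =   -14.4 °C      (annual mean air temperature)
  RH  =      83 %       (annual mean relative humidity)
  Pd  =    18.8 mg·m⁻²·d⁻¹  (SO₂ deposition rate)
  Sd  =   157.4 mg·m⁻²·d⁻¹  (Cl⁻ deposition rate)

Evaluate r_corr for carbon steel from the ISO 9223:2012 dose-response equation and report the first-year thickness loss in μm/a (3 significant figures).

r_corr = 21.5 μm/a

carbon steel: temperature factor f = +0.150·(-24.4) = -3.6600
  sulphur-dioxide contribution → 1.101 μm/a
  chloride contribution → 20.42 μm/a
  ⇒ r_corr(carbon steel) = 21.52 μm/a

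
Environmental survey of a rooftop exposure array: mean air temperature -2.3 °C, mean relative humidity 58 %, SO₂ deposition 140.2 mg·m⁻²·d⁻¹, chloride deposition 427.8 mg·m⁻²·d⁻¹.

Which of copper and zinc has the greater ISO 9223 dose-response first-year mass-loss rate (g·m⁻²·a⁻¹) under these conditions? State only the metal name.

copper: f(T) = +0.126·(T−10) [T≤10 °C] = -1.5498
  sulphur-dioxide contribution → 0.1246 μm/a
  chloride contribution → 0.3793 μm/a
  total first-year rate 0.5039 μm/a
  mass loss = 0.5039 μm/a × 8.96 g/cm³ = 4.515 g·m⁻²·a⁻¹
zinc: T≤10 °C ⇒ hinge +0.038·(-2.3−10) = -0.4674
  sulphur-dioxide contribution → 1.025 μm/a
  chloride contribution → 0.7235 μm/a
  total first-year rate 1.749 μm/a
  mass loss = 1.749 μm/a × 7.14 g/cm³ = 12.49 g·m⁻²·a⁻¹
Ordering by g·m⁻²·a⁻¹: zinc (12.5) > copper (4.52)

zinc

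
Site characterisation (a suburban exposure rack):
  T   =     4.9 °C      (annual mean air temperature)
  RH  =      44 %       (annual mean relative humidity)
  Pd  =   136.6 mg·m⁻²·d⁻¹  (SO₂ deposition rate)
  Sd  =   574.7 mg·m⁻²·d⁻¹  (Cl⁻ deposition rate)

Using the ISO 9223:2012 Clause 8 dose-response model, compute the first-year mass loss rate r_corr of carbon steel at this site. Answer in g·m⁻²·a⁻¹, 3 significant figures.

carbon steel: T≤10 °C ⇒ hinge +0.150·(4.9−10) = -0.7650
  Pd branch = 1.77·Pd^0.52·e^(0.02·RH+f) = 25.61 μm/a
  Cl⁻ term: 0.102·574.7^0.62·exp(0.033·44+0.04·4.9) = 27.24
  r_corr = 25.61 + 27.24 = 52.84 μm/a
Convert to mass loss: 52.84 μm/a × 7.85 g/cm³ = 414.8 g·m⁻²·a⁻¹

r_corr = 415 g·m⁻²·a⁻¹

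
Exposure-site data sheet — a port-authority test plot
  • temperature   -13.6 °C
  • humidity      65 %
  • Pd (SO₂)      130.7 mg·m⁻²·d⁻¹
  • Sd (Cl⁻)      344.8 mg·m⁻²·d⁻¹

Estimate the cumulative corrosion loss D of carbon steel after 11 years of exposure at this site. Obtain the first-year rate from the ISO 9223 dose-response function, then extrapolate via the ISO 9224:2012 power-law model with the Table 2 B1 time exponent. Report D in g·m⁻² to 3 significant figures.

carbon steel: f(T) = +0.150·(T−10) [T≤10 °C] = -3.5400
  Pd branch = 1.77·Pd^0.52·e^(0.02·RH+f) = 2.375 μm/a
  Sd branch = 0.102·Sd^0.62·e^(0.033·RH+0.04·T) = 18.93 μm/a
  r_corr = 2.375 + 18.93 = 21.31 μm/a
Long-term exponent b (ISO 9224 Table 2, B1) = 0.523
  D(11) = 21.31 × 11^0.523 = 21.31 × 3.505 = 74.67 μm
  Mass loss = 74.67 μm × 7.85 g/cm³ = 586.2 g·m⁻²

D(11) = 586 g·m⁻²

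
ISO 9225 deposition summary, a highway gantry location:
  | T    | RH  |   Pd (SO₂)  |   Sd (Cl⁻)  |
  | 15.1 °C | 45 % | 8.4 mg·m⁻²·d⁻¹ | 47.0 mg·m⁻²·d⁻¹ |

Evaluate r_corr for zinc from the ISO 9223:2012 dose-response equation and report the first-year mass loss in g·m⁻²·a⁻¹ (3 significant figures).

zinc: f(T) = -0.071·(T−10) [T>10 °C] = -0.3621
  sulphur-dioxide contribution → 0.1816 μm/a
  chloride contribution → 0.8126 μm/a
  ⇒ r_corr(zinc) = 0.9942 μm/a
Convert to mass loss: 0.9942 μm/a × 7.14 g/cm³ = 7.099 g·m⁻²·a⁻¹

r_corr = 7.10 g·m⁻²·a⁻¹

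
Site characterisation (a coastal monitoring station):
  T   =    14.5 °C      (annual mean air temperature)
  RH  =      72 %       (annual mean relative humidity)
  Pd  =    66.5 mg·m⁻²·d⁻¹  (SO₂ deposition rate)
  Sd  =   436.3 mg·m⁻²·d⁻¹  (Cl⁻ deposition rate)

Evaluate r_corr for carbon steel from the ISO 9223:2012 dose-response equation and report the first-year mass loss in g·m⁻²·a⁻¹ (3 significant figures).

r_corr = 1.07e+03 g·m⁻²·a⁻¹

carbon steel: T>10 °C ⇒ hinge -0.054·(14.5−10) = -0.2430
  sulphur-dioxide contribution → 51.96 μm/a
  chloride contribution → 84.93 μm/a
  total first-year rate 136.9 μm/a
Convert to mass loss: 136.9 μm/a × 7.85 g/cm³ = 1075 g·m⁻²·a⁻¹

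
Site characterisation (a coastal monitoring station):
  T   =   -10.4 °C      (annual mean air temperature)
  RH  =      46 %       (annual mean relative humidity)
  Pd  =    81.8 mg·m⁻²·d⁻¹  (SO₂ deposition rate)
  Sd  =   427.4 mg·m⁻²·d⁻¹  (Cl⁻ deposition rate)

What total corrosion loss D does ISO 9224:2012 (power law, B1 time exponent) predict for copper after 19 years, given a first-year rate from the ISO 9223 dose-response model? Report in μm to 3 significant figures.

D(19) = 1.32 μm

copper: f(T) = +0.126·(T−10) [T≤10 °C] = -2.5704
  SO₂ term: 0.0053·81.8^0.26·exp(0.059·46-2.5704) = 0.01923
  Cl⁻ term: 0.01025·427.4^0.27·exp(0.036·46+0.049·-10.4) = 0.1655
  sum: 0.01923 + 0.1655 → r_corr = 0.1848 μm/a
Long-term exponent b (ISO 9224 Table 2, B1) = 0.667
  D(19) = 0.1848 × 19^0.667 = 0.1848 × 7.127 = 1.317 μm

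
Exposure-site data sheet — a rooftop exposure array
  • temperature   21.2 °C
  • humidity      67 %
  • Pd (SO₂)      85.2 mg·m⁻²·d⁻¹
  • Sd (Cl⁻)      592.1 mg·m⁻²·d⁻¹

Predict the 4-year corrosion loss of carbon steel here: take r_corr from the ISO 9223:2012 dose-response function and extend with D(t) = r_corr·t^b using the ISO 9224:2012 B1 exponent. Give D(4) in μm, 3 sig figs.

carbon steel: temperature factor f = -0.054·(11.2) = -0.6048
  SO₂ term: 1.77·85.2^0.52·exp(0.02·67-0.6048) = 37.25
  Sd branch = 0.102·Sd^0.62·e^(0.033·RH+0.04·T) = 113.8 μm/a
  sum: 37.25 + 113.8 → r_corr = 151 μm/a
Long-term exponent b (ISO 9224 Table 2, B1) = 0.523
  D(4) = 151 × 4^0.523 = 151 × 2.065 = 311.8 μm

D(4) = 312 μm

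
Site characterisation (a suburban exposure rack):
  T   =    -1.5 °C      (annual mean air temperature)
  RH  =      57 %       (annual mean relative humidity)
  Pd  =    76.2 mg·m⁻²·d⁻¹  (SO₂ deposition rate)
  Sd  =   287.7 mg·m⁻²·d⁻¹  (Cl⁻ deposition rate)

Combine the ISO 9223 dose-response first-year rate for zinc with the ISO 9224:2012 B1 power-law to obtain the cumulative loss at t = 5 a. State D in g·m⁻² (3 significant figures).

zinc: temperature factor f = +0.038·(-11.5) = -0.4370
  sulphur-dioxide contribution → 0.7719 μm/a
  chloride contribution → 0.6128 μm/a
  ⇒ r_corr(zinc) = 1.385 μm/a
Long-term exponent b (ISO 9224 Table 2, B1) = 0.813
  D(5) = 1.385 × 5^0.813 = 1.385 × 3.701 = 5.124 μm
  Mass loss = 5.124 μm × 7.14 g/cm³ = 36.59 g·m⁻²

D(5) = 36.6 g·m⁻²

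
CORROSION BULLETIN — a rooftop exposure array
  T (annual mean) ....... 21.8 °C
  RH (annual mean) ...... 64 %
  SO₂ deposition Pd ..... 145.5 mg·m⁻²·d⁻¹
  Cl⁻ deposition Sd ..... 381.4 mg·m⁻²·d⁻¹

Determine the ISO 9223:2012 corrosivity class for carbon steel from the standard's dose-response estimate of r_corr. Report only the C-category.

C5

carbon steel: temperature factor f = -0.054·(11.8) = -0.6372
  Pd branch = 1.77·Pd^0.52·e^(0.02·RH+f) = 44.86 μm/a
  Sd branch = 0.102·Sd^0.62·e^(0.033·RH+0.04·T) = 80.35 μm/a
  r_corr = 44.86 + 80.35 = 125.2 μm/a
Category bounds: 80…200 μm/a bracket r_corr ⇒ C5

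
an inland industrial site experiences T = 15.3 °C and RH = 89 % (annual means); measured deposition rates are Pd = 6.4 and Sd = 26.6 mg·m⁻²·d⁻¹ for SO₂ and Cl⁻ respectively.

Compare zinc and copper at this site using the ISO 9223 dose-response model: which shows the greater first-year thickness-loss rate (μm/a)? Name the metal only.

copper

zinc: T>10 °C ⇒ hinge -0.071·(15.3−10) = -0.3763
  sulphur-dioxide contribution → 1.202 μm/a
  chloride contribution → 0.8496 μm/a
  total first-year rate 2.052 μm/a
copper: f(T) = -0.080·(T−10) [T>10 °C] = -0.4240
  sulphur-dioxide contribution → 1.072 μm/a
  chloride contribution → 1.296 μm/a
  ⇒ r_corr(copper) = 2.368 μm/a
Ordering by μm/a: copper (2.37) > zinc (2.05)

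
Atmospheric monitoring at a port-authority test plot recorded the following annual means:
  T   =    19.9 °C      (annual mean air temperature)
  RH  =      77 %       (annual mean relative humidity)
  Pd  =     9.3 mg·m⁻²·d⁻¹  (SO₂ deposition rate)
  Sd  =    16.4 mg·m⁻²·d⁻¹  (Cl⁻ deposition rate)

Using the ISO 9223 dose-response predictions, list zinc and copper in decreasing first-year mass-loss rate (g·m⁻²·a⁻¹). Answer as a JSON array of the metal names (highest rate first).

["copper", "zinc"]

zinc: T>10 °C ⇒ hinge -0.071·(19.9−10) = -0.7029
  sulphur-dioxide contribution → 0.5885 μm/a
  chloride contribution → 0.8662 μm/a
  ⇒ r_corr(zinc) = 1.455 μm/a
  mass loss = 1.455 μm/a × 7.14 g/cm³ = 10.39 g·m⁻²·a⁻¹
copper: T>10 °C ⇒ hinge -0.080·(19.9−10) = -0.7920
  sulphur-dioxide contribution → 0.4028 μm/a
  chloride contribution → 0.9249 μm/a
  total first-year rate 1.328 μm/a
  mass loss = 1.328 μm/a × 8.96 g/cm³ = 11.9 g·m⁻²·a⁻¹
Ordering by g·m⁻²·a⁻¹: copper (11.9) > zinc (10.4)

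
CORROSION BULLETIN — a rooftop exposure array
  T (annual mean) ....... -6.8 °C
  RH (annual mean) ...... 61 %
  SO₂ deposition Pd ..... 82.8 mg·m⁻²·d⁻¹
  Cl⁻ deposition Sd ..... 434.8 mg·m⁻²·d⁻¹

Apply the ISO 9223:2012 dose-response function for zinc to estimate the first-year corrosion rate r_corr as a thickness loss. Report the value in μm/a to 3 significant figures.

r_corr = 1.30 μm/a

zinc: T≤10 °C ⇒ hinge +0.038·(-6.8−10) = -0.6384
  sulphur-dioxide contribution → 0.7869 μm/a
  chloride contribution → 0.5102 μm/a
  total first-year rate 1.297 μm/a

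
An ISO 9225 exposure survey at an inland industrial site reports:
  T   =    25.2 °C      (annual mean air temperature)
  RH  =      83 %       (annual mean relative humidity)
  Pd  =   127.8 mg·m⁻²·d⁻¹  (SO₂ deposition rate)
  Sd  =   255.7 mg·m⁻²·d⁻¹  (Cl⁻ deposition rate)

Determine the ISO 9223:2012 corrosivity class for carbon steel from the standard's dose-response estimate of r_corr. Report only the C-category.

carbon steel: T>10 °C ⇒ hinge -0.054·(25.2−10) = -0.8208
  sulphur-dioxide contribution → 51.03 μm/a
  chloride contribution → 134.5 μm/a
  total first-year rate 185.5 μm/a
ISO 9223 Table 2 (carbon steel): 80 < 186 ≤ 200 μm/a ⇒ C5

C5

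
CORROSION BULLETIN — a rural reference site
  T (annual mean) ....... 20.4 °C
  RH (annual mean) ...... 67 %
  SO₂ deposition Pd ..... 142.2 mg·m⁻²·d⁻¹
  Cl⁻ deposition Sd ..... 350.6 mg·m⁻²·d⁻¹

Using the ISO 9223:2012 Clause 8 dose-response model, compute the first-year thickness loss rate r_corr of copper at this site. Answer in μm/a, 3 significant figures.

r_corr = 1.95 μm/a

copper: f(T) = -0.080·(T−10) [T>10 °C] = -0.8320
  SO₂ term: 0.0053·142.2^0.26·exp(0.059·67-0.8320) = 0.436
  Cl⁻ term: 0.01025·350.6^0.27·exp(0.036·67+0.049·20.4) = 1.512
  r_corr = 0.436 + 1.512 = 1.948 μm/a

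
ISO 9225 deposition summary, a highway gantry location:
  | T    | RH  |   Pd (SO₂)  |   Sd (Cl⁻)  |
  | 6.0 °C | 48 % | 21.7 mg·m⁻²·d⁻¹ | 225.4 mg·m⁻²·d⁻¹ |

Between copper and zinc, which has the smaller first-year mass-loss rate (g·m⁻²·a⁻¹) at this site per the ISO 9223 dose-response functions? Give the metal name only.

copper: temperature factor f = +0.126·(-4.0) = -0.5040
  Pd branch = 0.0053·Pd^0.26·e^(0.059·RH+f) = 0.121 μm/a
  Cl⁻ term: 0.01025·225.4^0.27·exp(0.036·48+0.049·6.0) = 0.3343
  sum: 0.121 + 0.3343 → r_corr = 0.4553 μm/a
  mass loss = 0.4553 μm/a × 8.96 g/cm³ = 4.08 g·m⁻²·a⁻¹
zinc: T≤10 °C ⇒ hinge +0.038·(6.0−10) = -0.1520
  SO₂ term: 0.0129·21.7^0.44·exp(0.046·48-0.1520) = 0.3904
  Sd branch = 0.0175·Sd^0.57·e^(0.008·RH+0.085·T) = 0.9386 μm/a
  sum: 0.3904 + 0.9386 → r_corr = 1.329 μm/a
  mass loss = 1.329 μm/a × 7.14 g/cm³ = 9.489 g·m⁻²·a⁻¹
Ordering by g·m⁻²·a⁻¹: zinc (9.49) > copper (4.08)

copper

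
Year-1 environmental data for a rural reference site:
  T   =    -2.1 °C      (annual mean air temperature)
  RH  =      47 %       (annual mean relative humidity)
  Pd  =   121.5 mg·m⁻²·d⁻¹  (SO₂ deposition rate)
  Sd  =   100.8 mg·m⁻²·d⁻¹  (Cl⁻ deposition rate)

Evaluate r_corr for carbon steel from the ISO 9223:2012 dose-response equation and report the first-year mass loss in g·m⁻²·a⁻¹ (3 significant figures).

carbon steel: temperature factor f = +0.150·(-12.1) = -1.8150
  SO₂ term: 1.77·121.5^0.52·exp(0.02·47-1.8150) = 8.953
  Cl⁻ term: 0.102·100.8^0.62·exp(0.033·47+0.04·-2.1) = 7.724
  sum: 8.953 + 7.724 → r_corr = 16.68 μm/a
Convert to mass loss: 16.68 μm/a × 7.85 g/cm³ = 130.9 g·m⁻²·a⁻¹

r_corr = 131 g·m⁻²·a⁻¹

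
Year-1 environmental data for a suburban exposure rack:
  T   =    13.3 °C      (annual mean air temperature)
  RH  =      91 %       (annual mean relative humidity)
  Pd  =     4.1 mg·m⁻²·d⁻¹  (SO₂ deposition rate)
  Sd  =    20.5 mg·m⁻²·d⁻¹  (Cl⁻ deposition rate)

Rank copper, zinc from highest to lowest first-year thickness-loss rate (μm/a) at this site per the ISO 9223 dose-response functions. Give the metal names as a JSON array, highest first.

["copper", "zinc"]

copper: f(T) = -0.080·(T−10) [T>10 °C] = -0.2640
  Pd branch = 0.0053·Pd^0.26·e^(0.059·RH+f) = 1.261 μm/a
  Cl⁻ term: 0.01025·20.5^0.27·exp(0.036·91+0.049·13.3) = 1.177
  r_corr = 1.261 + 1.177 = 2.438 μm/a
zinc: temperature factor f = -0.071·(3.3) = -0.2343
  SO₂ term: 0.0129·4.1^0.44·exp(0.046·91-0.2343) = 1.249
  Sd branch = 0.0175·Sd^0.57·e^(0.008·RH+0.085·T) = 0.6279 μm/a
  r_corr = 1.249 + 0.6279 = 1.876 μm/a
Ordering by μm/a: copper (2.44) > zinc (1.88)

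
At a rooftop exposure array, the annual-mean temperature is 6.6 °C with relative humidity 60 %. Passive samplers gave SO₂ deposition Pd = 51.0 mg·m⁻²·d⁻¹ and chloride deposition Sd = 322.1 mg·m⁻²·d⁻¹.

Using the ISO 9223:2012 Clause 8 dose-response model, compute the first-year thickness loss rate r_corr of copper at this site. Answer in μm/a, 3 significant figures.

copper: temperature factor f = +0.126·(-3.4) = -0.4284
  Pd branch = 0.0053·Pd^0.26·e^(0.059·RH+f) = 0.3308 μm/a
  Sd branch = 0.01025·Sd^0.27·e^(0.036·RH+0.049·T) = 0.584 μm/a
  sum: 0.3308 + 0.584 → r_corr = 0.9148 μm/a

r_corr = 0.915 μm/a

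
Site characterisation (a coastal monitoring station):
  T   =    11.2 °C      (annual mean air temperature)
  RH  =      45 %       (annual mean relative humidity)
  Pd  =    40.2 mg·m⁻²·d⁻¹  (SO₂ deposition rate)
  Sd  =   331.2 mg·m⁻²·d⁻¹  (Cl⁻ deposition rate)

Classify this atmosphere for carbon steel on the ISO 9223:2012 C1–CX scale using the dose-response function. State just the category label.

carbon steel: f(T) = -0.054·(T−10) [T>10 °C] = -0.0648
  Pd branch = 1.77·Pd^0.52·e^(0.02·RH+f) = 27.85 μm/a
  Sd branch = 0.102·Sd^0.62·e^(0.033·RH+0.04·T) = 25.74 μm/a
  sum: 27.85 + 25.74 → r_corr = 53.59 μm/a
53.6 μm/a falls in (50, 80] for carbon steel → category C4

C4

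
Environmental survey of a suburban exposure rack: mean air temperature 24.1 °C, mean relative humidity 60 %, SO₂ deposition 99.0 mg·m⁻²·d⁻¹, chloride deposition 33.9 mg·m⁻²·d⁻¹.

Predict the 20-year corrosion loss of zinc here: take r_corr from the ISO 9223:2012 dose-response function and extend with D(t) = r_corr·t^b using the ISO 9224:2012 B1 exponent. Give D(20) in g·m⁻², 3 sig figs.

D(20) = 179 g·m⁻²

zinc: f(T) = -0.071·(T−10) [T>10 °C] = -1.0011
  SO₂ term: 0.0129·99.0^0.44·exp(0.046·60-1.0011) = 0.5657
  Sd branch = 0.0175·Sd^0.57·e^(0.008·RH+0.085·T) = 1.634 μm/a
  sum: 0.5657 + 1.634 → r_corr = 2.2 μm/a
Long-term exponent b (ISO 9224 Table 2, B1) = 0.813
  D(20) = 2.2 × 20^0.813 = 2.2 × 11.42 = 25.13 μm
  Mass loss = 25.13 μm × 7.14 g/cm³ = 179.4 g·m⁻²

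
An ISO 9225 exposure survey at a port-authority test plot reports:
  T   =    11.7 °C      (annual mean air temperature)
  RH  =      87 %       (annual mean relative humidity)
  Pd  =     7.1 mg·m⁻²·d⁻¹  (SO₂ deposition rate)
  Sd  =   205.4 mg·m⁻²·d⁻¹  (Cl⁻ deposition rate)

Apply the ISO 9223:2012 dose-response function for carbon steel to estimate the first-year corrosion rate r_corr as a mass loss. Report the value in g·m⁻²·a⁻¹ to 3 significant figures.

r_corr = 813 g·m⁻²·a⁻¹

carbon steel: f(T) = -0.054·(T−10) [T>10 °C] = -0.0918
  sulphur-dioxide contribution → 25.49 μm/a
  chloride contribution → 78.08 μm/a
  total first-year rate 103.6 μm/a
Convert to mass loss: 103.6 μm/a × 7.85 g/cm³ = 813 g·m⁻²·a⁻¹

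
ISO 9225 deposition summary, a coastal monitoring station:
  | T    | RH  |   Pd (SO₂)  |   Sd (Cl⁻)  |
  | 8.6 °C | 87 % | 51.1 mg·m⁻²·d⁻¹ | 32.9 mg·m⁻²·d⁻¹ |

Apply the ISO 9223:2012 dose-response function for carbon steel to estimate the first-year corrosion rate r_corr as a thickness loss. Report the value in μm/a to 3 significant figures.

r_corr = 85.4 μm/a

carbon steel: T≤10 °C ⇒ hinge +0.150·(8.6−10) = -0.2100
  sulphur-dioxide contribution → 63.22 μm/a
  chloride contribution → 22.16 μm/a
  total first-year rate 85.37 μm/a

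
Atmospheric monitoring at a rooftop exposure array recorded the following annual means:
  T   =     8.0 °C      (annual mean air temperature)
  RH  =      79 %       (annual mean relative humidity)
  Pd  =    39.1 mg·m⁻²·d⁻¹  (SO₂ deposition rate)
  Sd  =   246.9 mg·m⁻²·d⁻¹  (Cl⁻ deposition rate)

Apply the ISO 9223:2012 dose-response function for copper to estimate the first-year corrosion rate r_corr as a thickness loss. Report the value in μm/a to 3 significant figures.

r_corr = 2.28 μm/a

copper: T≤10 °C ⇒ hinge +0.126·(8.0−10) = -0.2520
  SO₂ term: 0.0053·39.1^0.26·exp(0.059·79-0.2520) = 1.13
  Cl⁻ term: 0.01025·246.9^0.27·exp(0.036·79+0.049·8.0) = 1.154
  sum: 1.13 + 1.154 → r_corr = 2.284 μm/a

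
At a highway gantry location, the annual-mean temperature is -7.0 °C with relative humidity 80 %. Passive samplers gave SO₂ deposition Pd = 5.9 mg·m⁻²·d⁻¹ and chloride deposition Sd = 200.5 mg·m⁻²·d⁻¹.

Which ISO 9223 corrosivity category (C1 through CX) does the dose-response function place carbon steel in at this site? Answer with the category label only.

carbon steel: temperature factor f = +0.150·(-17.0) = -2.5500
  SO₂ term: 1.77·5.9^0.52·exp(0.02·80-2.5500) = 1.723
  Cl⁻ term: 0.102·200.5^0.62·exp(0.033·80+0.04·-7.0) = 28.9
  sum: 1.723 + 28.9 → r_corr = 30.62 μm/a
ISO 9223 Table 2 (carbon steel): 25 < 30.6 ≤ 50 μm/a ⇒ C3

C3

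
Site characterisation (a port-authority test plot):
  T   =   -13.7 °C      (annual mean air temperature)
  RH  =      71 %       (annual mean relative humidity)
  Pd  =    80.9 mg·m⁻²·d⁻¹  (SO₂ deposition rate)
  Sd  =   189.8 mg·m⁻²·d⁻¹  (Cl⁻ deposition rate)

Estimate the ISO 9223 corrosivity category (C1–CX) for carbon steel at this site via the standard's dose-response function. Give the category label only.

C2

carbon steel: f(T) = +0.150·(T−10) [T≤10 °C] = -3.5550
  sulphur-dioxide contribution → 2.055 μm/a
  chloride contribution → 15.87 μm/a
  ⇒ r_corr(carbon steel) = 17.93 μm/a
Category bounds: 1.3…25 μm/a bracket r_corr ⇒ C2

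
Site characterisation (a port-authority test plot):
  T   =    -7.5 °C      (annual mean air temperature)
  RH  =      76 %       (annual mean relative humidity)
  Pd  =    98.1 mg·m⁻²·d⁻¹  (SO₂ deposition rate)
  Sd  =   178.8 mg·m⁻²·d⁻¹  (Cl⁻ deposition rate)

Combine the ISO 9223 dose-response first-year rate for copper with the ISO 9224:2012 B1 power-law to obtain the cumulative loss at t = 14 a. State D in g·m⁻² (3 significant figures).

copper: T≤10 °C ⇒ hinge +0.126·(-7.5−10) = -2.2050
  sulphur-dioxide contribution → 0.1706 μm/a
  chloride contribution → 0.4441 μm/a
  ⇒ r_corr(copper) = 0.6147 μm/a
Power-law: D(14) = r_corr · 14^0.667
  D(14) = 0.6147 × 14^0.667 = 0.6147 × 5.814 = 3.574 μm
  Mass loss = 3.574 μm × 8.96 g/cm³ = 32.02 g·m⁻²

D(14) = 32.0 g·m⁻²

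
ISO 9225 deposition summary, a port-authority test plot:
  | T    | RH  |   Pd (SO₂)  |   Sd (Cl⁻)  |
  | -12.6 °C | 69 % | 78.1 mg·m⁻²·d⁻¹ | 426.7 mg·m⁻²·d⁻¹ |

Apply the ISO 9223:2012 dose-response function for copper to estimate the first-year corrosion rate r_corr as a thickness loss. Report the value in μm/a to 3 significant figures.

copper: T≤10 °C ⇒ hinge +0.126·(-12.6−10) = -2.8476
  sulphur-dioxide contribution → 0.05593 μm/a
  chloride contribution → 0.34 μm/a
  ⇒ r_corr(copper) = 0.396 μm/a

r_corr = 0.396 μm/a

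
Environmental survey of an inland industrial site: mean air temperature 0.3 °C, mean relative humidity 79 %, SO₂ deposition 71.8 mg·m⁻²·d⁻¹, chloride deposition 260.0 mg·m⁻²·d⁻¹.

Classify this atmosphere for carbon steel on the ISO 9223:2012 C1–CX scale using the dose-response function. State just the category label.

carbon steel: T≤10 °C ⇒ hinge +0.150·(0.3−10) = -1.4550
  sulphur-dioxide contribution → 18.51 μm/a
  chloride contribution → 43.98 μm/a
  ⇒ r_corr(carbon steel) = 62.5 μm/a
ISO 9223 Table 2 (carbon steel): 50 < 62.5 ≤ 80 μm/a ⇒ C4

C4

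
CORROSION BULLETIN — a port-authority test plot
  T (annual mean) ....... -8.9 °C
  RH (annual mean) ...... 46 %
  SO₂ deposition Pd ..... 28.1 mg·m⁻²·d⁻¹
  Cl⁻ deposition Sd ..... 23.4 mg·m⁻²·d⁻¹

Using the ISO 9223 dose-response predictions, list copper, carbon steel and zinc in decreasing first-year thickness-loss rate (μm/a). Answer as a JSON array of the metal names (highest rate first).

["carbon steel", "zinc", "copper"]

copper: T≤10 °C ⇒ hinge +0.126·(-8.9−10) = -2.3814
  SO₂ term: 0.0053·28.1^0.26·exp(0.059·46-2.3814) = 0.01759
  Sd branch = 0.01025·Sd^0.27·e^(0.036·RH+0.049·T) = 0.08132 μm/a
  sum: 0.01759 + 0.08132 → r_corr = 0.09892 μm/a
carbon steel: T≤10 °C ⇒ hinge +0.150·(-8.9−10) = -2.8350
  Pd branch = 1.77·Pd^0.52·e^(0.02·RH+f) = 1.478 μm/a
  Sd branch = 0.102·Sd^0.62·e^(0.033·RH+0.04·T) = 2.302 μm/a
  sum: 1.478 + 2.302 → r_corr = 3.78 μm/a
zinc: temperature factor f = +0.038·(-18.9) = -0.7182
  SO₂ term: 0.0129·28.1^0.44·exp(0.046·46-0.7182) = 0.2265
  Cl⁻ term: 0.0175·23.4^0.57·exp(0.008·46+0.085·-8.9) = 0.07158
  sum: 0.2265 + 0.07158 → r_corr = 0.2981 μm/a
Ordering by μm/a: carbon steel (3.78) > zinc (0.298) > copper (0.0989)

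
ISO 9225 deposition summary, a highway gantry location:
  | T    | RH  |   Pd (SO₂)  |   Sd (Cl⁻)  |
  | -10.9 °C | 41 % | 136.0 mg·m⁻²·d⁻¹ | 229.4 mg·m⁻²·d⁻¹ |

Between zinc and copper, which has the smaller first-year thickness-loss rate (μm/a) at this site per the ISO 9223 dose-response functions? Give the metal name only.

copper

zinc: T≤10 °C ⇒ hinge +0.038·(-10.9−10) = -0.7942
  SO₂ term: 0.0129·136.0^0.44·exp(0.046·41-0.7942) = 0.3338
  Cl⁻ term: 0.0175·229.4^0.57·exp(0.008·41+0.085·-10.9) = 0.2131
  r_corr = 0.3338 + 0.2131 = 0.547 μm/a
copper: T≤10 °C ⇒ hinge +0.126·(-10.9−10) = -2.6334
  Pd branch = 0.0053·Pd^0.26·e^(0.059·RH+f) = 0.01534 μm/a
  Sd branch = 0.01025·Sd^0.27·e^(0.036·RH+0.049·T) = 0.1141 μm/a
  r_corr = 0.01534 + 0.1141 = 0.1294 μm/a
Ordering by μm/a: zinc (0.547) > copper (0.129)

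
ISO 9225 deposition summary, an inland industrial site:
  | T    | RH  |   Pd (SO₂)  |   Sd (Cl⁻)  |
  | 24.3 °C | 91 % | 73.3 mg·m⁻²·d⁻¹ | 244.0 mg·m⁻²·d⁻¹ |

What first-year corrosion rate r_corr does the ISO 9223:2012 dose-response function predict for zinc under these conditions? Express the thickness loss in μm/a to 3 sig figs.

r_corr = 8.60 μm/a

zinc: T>10 °C ⇒ hinge -0.071·(24.3−10) = -1.0153
  sulphur-dioxide contribution → 2.034 μm/a
  chloride contribution → 6.562 μm/a
  ⇒ r_corr(zinc) = 8.596 μm/a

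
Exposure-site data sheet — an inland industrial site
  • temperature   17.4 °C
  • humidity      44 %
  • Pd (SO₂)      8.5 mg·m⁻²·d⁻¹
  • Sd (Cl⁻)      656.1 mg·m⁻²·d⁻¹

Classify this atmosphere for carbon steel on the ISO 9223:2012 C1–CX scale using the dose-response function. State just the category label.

carbon steel: temperature factor f = -0.054·(7.4) = -0.3996
  Pd branch = 1.77·Pd^0.52·e^(0.02·RH+f) = 8.708 μm/a
  Sd branch = 0.102·Sd^0.62·e^(0.033·RH+0.04·T) = 48.75 μm/a
  sum: 8.708 + 48.75 → r_corr = 57.46 μm/a
57.5 μm/a falls in (50, 80] for carbon steel → category C4

C4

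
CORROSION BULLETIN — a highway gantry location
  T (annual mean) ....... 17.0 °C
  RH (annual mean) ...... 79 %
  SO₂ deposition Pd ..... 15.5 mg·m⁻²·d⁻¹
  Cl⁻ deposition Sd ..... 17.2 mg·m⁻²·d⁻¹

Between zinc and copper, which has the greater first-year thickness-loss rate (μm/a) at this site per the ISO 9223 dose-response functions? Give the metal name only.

zinc: f(T) = -0.071·(T−10) [T>10 °C] = -0.4970
  sulphur-dioxide contribution → 0.9925 μm/a
  chloride contribution → 0.7068 μm/a
  ⇒ r_corr(zinc) = 1.699 μm/a
copper: f(T) = -0.080·(T−10) [T>10 °C] = -0.5600
  sulphur-dioxide contribution → 0.6528 μm/a
  chloride contribution → 0.8734 μm/a
  ⇒ r_corr(copper) = 1.526 μm/a
Ordering by μm/a: zinc (1.7) > copper (1.53)

zinc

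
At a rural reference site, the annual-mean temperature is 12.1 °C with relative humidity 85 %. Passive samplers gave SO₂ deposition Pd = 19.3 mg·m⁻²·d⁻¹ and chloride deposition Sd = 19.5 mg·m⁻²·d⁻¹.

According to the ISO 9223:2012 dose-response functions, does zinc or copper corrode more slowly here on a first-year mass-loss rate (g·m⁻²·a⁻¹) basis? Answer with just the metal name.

zinc: T>10 °C ⇒ hinge -0.071·(12.1−10) = -0.1491
  Pd branch = 0.0129·Pd^0.44·e^(0.046·RH+f) = 2.04 μm/a
  Cl⁻ term: 0.0175·19.5^0.57·exp(0.008·85+0.085·12.1) = 0.5252
  sum: 2.04 + 0.5252 → r_corr = 2.565 μm/a
  mass loss = 2.565 μm/a × 7.14 g/cm³ = 18.31 g·m⁻²·a⁻¹
copper: temperature factor f = -0.080·(2.1) = -0.1680
  SO₂ term: 0.0053·19.3^0.26·exp(0.059·85-0.1680) = 1.457
  Cl⁻ term: 0.01025·19.5^0.27·exp(0.036·85+0.049·12.1) = 0.882
  sum: 1.457 + 0.882 → r_corr = 2.339 μm/a
  mass loss = 2.339 μm/a × 8.96 g/cm³ = 20.96 g·m⁻²·a⁻¹
Ordering by g·m⁻²·a⁻¹: copper (21) > zinc (18.3)

zinc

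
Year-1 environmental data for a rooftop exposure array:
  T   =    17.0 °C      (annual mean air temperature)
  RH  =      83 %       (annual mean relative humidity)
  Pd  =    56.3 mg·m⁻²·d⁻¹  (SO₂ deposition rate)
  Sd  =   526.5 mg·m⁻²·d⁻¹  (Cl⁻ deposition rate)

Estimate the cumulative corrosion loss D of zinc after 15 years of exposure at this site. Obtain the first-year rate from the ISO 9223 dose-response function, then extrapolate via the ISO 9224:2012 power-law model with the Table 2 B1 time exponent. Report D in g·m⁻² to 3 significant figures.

zinc: temperature factor f = -0.071·(7.0) = -0.4970
  SO₂ term: 0.0129·56.3^0.44·exp(0.046·83-0.4970) = 2.104
  Cl⁻ term: 0.0175·526.5^0.57·exp(0.008·83+0.085·17.0) = 5.131
  r_corr = 2.104 + 5.131 = 7.235 μm/a
Long-term exponent b (ISO 9224 Table 2, B1) = 0.813
  D(15) = 7.235 × 15^0.813 = 7.235 × 9.04 = 65.4 μm
  Mass loss = 65.4 μm × 7.14 g/cm³ = 467 g·m⁻²

D(15) = 467 g·m⁻²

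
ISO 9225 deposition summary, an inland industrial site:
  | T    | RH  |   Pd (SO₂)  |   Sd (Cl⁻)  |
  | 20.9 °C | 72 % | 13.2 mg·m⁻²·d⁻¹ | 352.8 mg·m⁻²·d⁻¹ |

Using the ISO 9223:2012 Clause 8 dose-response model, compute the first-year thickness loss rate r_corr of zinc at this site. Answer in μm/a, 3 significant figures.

zinc: f(T) = -0.071·(T−10) [T>10 °C] = -0.7739
  SO₂ term: 0.0129·13.2^0.44·exp(0.046·72-0.7739) = 0.5081
  Sd branch = 0.0175·Sd^0.57·e^(0.008·RH+0.085·T) = 5.21 μm/a
  sum: 0.5081 + 5.21 → r_corr = 5.718 μm/a

r_corr = 5.72 μm/a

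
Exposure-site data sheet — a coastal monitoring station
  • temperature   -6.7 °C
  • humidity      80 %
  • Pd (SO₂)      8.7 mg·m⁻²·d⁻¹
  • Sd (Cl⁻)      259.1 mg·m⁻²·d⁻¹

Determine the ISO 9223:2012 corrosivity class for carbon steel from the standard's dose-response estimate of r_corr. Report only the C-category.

carbon steel: f(T) = +0.150·(T−10) [T≤10 °C] = -2.5050
  Pd branch = 1.77·Pd^0.52·e^(0.02·RH+f) = 2.205 μm/a
  Cl⁻ term: 0.102·259.1^0.62·exp(0.033·80+0.04·-6.7) = 34.28
  r_corr = 2.205 + 34.28 = 36.49 μm/a
36.5 μm/a falls in (25, 50] for carbon steel → category C3

C3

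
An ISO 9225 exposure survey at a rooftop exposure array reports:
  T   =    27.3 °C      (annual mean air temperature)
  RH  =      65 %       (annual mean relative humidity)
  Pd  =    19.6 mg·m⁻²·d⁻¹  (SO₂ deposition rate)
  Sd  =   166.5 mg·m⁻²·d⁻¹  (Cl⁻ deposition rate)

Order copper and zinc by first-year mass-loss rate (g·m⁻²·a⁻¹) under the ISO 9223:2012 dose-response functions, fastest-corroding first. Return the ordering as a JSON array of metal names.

["zinc", "copper"]

copper: temperature factor f = -0.080·(17.3) = -1.3840
  sulphur-dioxide contribution → 0.1333 μm/a
  chloride contribution → 1.613 μm/a
  total first-year rate 1.747 μm/a
  mass loss = 1.747 μm/a × 8.96 g/cm³ = 15.65 g·m⁻²·a⁻¹
zinc: T>10 °C ⇒ hinge -0.071·(27.3−10) = -1.2283
  sulphur-dioxide contribution → 0.2781 μm/a
  chloride contribution → 5.532 μm/a
  ⇒ r_corr(zinc) = 5.81 μm/a
  mass loss = 5.81 μm/a × 7.14 g/cm³ = 41.48 g·m⁻²·a⁻¹
Ordering by g·m⁻²·a⁻¹: zinc (41.5) > copper (15.6)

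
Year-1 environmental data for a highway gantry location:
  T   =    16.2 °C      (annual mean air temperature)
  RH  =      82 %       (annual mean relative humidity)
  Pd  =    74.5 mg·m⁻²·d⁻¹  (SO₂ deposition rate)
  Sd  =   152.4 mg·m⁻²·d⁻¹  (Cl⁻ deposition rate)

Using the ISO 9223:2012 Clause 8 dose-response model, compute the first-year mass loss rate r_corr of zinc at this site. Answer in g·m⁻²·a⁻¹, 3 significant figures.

r_corr = 33.9 g·m⁻²·a⁻¹

zinc: temperature factor f = -0.071·(6.2) = -0.4402
  sulphur-dioxide contribution → 2.406 μm/a
  chloride contribution → 2.346 μm/a
  ⇒ r_corr(zinc) = 4.752 μm/a
Convert to mass loss: 4.752 μm/a × 7.14 g/cm³ = 33.93 g·m⁻²·a⁻¹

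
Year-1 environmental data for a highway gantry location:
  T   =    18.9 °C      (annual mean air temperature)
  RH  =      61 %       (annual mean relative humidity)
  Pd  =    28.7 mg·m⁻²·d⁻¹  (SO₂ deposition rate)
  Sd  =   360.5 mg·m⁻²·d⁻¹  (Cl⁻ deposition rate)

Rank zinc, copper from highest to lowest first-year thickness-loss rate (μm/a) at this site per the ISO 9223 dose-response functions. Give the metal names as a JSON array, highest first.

["zinc", "copper"]

zinc: f(T) = -0.071·(T−10) [T>10 °C] = -0.6319
  SO₂ term: 0.0129·28.7^0.44·exp(0.046·61-0.6319) = 0.4969
  Cl⁻ term: 0.0175·360.5^0.57·exp(0.008·61+0.085·18.9) = 4.075
  r_corr = 0.4969 + 4.075 = 4.572 μm/a
copper: temperature factor f = -0.080·(8.9) = -0.7120
  SO₂ term: 0.0053·28.7^0.26·exp(0.059·61-0.7120) = 0.2276
  Cl⁻ term: 0.01025·360.5^0.27·exp(0.036·61+0.049·18.9) = 1.14
  r_corr = 0.2276 + 1.14 = 1.368 μm/a
Ordering by μm/a: zinc (4.57) > copper (1.37)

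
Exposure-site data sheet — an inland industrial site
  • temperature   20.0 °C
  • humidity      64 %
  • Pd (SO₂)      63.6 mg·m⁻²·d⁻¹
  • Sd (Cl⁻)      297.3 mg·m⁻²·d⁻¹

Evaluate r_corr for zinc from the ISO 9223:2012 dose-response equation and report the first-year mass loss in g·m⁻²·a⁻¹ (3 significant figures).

r_corr = 34.7 g·m⁻²·a⁻¹

zinc: temperature factor f = -0.071·(10.0) = -0.7100
  SO₂ term: 0.0129·63.6^0.44·exp(0.046·64-0.7100) = 0.7487
  Cl⁻ term: 0.0175·297.3^0.57·exp(0.008·64+0.085·20.0) = 4.106
  r_corr = 0.7487 + 4.106 = 4.855 μm/a
Convert to mass loss: 4.855 μm/a × 7.14 g/cm³ = 34.66 g·m⁻²·a⁻¹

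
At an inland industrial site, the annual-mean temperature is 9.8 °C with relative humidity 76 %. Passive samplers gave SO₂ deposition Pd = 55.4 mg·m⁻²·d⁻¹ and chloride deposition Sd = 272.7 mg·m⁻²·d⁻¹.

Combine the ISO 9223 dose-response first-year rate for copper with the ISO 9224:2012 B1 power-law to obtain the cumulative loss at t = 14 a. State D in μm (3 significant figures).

copper: temperature factor f = +0.126·(-0.2) = -0.0252
  sulphur-dioxide contribution → 1.3 μm/a
  chloride contribution → 1.162 μm/a
  total first-year rate 2.462 μm/a
ISO 9224: D(t) = r_corr · t^b with b = 0.667 (copper, B1)
  D(14) = 2.462 × 14^0.667 = 2.462 × 5.814 = 14.31 μm

D(14) = 14.3 μm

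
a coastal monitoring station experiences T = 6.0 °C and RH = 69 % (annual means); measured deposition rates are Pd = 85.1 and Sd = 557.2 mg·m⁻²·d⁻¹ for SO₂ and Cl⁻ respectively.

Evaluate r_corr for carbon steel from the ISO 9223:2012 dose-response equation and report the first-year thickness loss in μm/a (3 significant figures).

carbon steel: T≤10 °C ⇒ hinge +0.150·(6.0−10) = -0.6000
  sulphur-dioxide contribution → 38.93 μm/a
  chloride contribution → 63.72 μm/a
  ⇒ r_corr(carbon steel) = 102.6 μm/a

r_corr = 103 μm/a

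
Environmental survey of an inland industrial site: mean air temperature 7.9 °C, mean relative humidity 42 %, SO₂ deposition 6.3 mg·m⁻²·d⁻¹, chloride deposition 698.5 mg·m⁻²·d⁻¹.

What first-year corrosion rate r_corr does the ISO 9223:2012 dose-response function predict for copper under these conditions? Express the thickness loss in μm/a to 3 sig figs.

copper: T≤10 °C ⇒ hinge +0.126·(7.9−10) = -0.2646
  sulphur-dioxide contribution → 0.07823 μm/a
  chloride contribution → 0.4013 μm/a
  total first-year rate 0.4795 μm/a

r_corr = 0.479 μm/a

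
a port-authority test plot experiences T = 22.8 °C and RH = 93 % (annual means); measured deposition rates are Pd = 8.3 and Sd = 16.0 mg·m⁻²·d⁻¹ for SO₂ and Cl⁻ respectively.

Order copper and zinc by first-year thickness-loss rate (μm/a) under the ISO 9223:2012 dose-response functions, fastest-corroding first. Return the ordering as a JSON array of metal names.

copper: temperature factor f = -0.080·(12.8) = -1.0240
  SO₂ term: 0.0053·8.3^0.26·exp(0.059·93-1.0240) = 0.7971
  Cl⁻ term: 0.01025·16.0^0.27·exp(0.036·93+0.049·22.8) = 1.884
  sum: 0.7971 + 1.884 → r_corr = 2.681 μm/a
zinc: f(T) = -0.071·(T−10) [T>10 °C] = -0.9088
  SO₂ term: 0.0129·8.3^0.44·exp(0.046·93-0.9088) = 0.9511
  Sd branch = 0.0175·Sd^0.57·e^(0.008·RH+0.085·T) = 1.242 μm/a
  sum: 0.9511 + 1.242 → r_corr = 2.193 μm/a
Ordering by μm/a: copper (2.68) > zinc (2.19)

["copper", "zinc"]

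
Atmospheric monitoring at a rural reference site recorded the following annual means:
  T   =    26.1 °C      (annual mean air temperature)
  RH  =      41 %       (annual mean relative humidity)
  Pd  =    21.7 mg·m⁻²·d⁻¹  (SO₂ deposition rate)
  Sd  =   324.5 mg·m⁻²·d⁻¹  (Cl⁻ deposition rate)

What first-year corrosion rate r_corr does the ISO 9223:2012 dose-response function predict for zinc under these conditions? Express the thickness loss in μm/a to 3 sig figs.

r_corr = 6.14 μm/a

zinc: temperature factor f = -0.071·(16.1) = -1.1431
  Pd branch = 0.0129·Pd^0.44·e^(0.046·RH+f) = 0.105 μm/a
  Cl⁻ term: 0.0175·324.5^0.57·exp(0.008·41+0.085·26.1) = 6.031
  sum: 0.105 + 6.031 → r_corr = 6.136 μm/a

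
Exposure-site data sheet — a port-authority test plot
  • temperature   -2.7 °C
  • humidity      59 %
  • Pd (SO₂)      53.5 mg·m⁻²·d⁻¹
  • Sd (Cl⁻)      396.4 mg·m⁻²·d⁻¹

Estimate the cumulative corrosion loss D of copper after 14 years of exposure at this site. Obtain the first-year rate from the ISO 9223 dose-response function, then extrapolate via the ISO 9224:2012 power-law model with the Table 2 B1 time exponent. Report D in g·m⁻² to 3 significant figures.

copper: f(T) = +0.126·(T−10) [T≤10 °C] = -1.6002
  SO₂ term: 0.0053·53.5^0.26·exp(0.059·59-1.6002) = 0.09783
  Cl⁻ term: 0.01025·396.4^0.27·exp(0.036·59+0.049·-2.7) = 0.3777
  sum: 0.09783 + 0.3777 → r_corr = 0.4756 μm/a
Long-term exponent b (ISO 9224 Table 2, B1) = 0.667
  D(14) = 0.4756 × 14^0.667 = 0.4756 × 5.814 = 2.765 μm
  Mass loss = 2.765 μm × 8.96 g/cm³ = 24.77 g·m⁻²

D(14) = 24.8 g·m⁻²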